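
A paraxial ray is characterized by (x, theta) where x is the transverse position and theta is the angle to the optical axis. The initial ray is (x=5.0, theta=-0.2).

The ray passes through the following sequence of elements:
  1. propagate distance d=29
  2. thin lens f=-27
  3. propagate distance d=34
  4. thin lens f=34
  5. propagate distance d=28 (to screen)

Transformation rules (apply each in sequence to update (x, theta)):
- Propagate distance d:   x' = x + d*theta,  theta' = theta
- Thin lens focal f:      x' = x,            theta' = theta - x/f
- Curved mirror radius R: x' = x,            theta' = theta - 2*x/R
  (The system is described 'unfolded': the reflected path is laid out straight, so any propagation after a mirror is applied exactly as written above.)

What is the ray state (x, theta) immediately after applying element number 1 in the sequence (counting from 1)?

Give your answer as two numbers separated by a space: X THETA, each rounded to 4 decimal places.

Initial: x=5.0000 theta=-0.2000
After 1 (propagate distance d=29): x=-0.8000 theta=-0.2000
Rounded to 4 decimal places: x = -0.8000, theta = -0.2000

Answer: -0.8000 -0.2000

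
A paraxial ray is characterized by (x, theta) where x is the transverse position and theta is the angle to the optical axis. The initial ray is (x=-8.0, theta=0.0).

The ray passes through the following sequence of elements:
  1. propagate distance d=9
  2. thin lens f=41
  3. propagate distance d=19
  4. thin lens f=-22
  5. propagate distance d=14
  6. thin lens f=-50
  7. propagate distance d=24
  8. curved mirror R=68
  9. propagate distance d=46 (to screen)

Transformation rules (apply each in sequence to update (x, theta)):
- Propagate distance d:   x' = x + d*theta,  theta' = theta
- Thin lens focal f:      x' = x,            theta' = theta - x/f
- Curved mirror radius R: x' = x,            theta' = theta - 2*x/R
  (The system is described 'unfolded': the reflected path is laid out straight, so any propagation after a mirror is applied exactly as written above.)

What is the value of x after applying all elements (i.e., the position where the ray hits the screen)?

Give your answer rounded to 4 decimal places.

Answer: -1.7070

Derivation:
Initial: x=-8.0000 theta=0.0000
After 1 (propagate distance d=9): x=-8.0000 theta=0.0000
After 2 (thin lens f=41): x=-8.0000 theta=8/41 (≈0.1951)
After 3 (propagate distance d=19): x=-176/41 (≈-4.2927) theta=8/41 (≈0.1951)
After 4 (thin lens f=-22): x=-176/41 (≈-4.2927) theta=0.0000
After 5 (propagate distance d=14): x=-176/41 (≈-4.2927) theta=0.0000
After 6 (thin lens f=-50): x=-176/41 (≈-4.2927) theta=-88/1025 (≈-0.0859)
After 7 (propagate distance d=24): x=-6512/1025 (≈-6.3532) theta=-88/1025 (≈-0.0859)
After 8 (curved mirror R=68): x=-6512/1025 (≈-6.3532) theta=352/3485 (≈0.1010)
After 9 (propagate distance d=46 (to screen)): x=-29744/17425 (≈-1.7070) theta=352/3485 (≈0.1010)
Rounded to 4 decimal places: x = -1.7070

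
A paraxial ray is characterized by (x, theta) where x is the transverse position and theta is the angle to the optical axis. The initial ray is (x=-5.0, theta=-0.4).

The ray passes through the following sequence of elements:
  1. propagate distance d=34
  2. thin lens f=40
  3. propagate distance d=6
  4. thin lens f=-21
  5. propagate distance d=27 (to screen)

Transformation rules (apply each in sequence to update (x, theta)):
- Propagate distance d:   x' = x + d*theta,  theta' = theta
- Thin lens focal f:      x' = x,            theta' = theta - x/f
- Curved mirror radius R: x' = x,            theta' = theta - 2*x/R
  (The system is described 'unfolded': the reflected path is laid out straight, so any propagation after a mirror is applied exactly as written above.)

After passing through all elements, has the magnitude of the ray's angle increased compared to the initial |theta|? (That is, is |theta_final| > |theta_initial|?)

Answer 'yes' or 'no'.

Answer: yes

Derivation:
Initial: x=-5.0000 theta=-0.4000
After 1 (propagate distance d=34): x=-18.6000 theta=-0.4000
After 2 (thin lens f=40): x=-18.6000 theta=0.0650
After 3 (propagate distance d=6): x=-18.2100 theta=0.0650
After 4 (thin lens f=-21): x=-18.2100 theta=-1123/1400 (≈-0.8021)
After 5 (propagate distance d=27 (to screen)): x=-11163/280 (≈-39.8679) theta=-1123/1400 (≈-0.8021)
|theta_initial|=0.4000 |theta_final|=1123/1400 (≈0.8021) -> increased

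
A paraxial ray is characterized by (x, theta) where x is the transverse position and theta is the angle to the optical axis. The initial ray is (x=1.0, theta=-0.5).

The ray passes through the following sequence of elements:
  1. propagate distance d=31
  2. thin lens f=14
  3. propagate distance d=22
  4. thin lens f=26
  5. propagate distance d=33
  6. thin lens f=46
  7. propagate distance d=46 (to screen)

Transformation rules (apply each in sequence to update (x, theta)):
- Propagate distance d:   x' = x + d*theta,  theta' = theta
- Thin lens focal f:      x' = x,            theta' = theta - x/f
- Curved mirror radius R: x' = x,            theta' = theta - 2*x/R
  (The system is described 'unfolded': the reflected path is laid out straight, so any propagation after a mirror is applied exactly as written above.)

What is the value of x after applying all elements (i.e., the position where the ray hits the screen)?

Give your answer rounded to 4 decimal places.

Answer: 29.4451

Derivation:
Initial: x=1.0000 theta=-0.5000
After 1 (propagate distance d=31): x=-14.5000 theta=-0.5000
After 2 (thin lens f=14): x=-14.5000 theta=15/28 (≈0.5357)
After 3 (propagate distance d=22): x=-19/7 (≈-2.7143) theta=15/28 (≈0.5357)
After 4 (thin lens f=26): x=-19/7 (≈-2.7143) theta=233/364 (≈0.6401)
After 5 (propagate distance d=33): x=6701/364 (≈18.4093) theta=233/364 (≈0.6401)
After 6 (thin lens f=46): x=6701/364 (≈18.4093) theta=309/1288 (≈0.2399)
After 7 (propagate distance d=46 (to screen)): x=5359/182 (≈29.4451) theta=309/1288 (≈0.2399)
Rounded to 4 decimal places: x = 29.4451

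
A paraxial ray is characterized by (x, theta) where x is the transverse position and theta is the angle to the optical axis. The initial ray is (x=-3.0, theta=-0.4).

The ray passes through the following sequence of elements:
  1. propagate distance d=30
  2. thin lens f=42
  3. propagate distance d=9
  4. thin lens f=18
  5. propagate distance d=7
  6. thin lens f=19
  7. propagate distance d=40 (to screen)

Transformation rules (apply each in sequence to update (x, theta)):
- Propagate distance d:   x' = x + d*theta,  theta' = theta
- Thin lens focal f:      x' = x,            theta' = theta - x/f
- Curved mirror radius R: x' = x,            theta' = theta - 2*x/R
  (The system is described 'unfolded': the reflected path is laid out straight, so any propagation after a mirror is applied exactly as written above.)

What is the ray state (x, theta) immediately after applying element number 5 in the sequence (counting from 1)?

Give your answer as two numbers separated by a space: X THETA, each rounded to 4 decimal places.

Initial: x=-3.0000 theta=-0.4000
After 1 (propagate distance d=30): x=-15.0000 theta=-0.4000
After 2 (thin lens f=42): x=-15.0000 theta=-3/70 (≈-0.0429)
After 3 (propagate distance d=9): x=-1077/70 (≈-15.3857) theta=-3/70 (≈-0.0429)
After 4 (thin lens f=18): x=-1077/70 (≈-15.3857) theta=341/420 (≈0.8119)
After 5 (propagate distance d=7): x=-815/84 (≈-9.7024) theta=341/420 (≈0.8119)
Rounded to 4 decimal places: x = -9.7024, theta = 0.8119

Answer: -9.7024 0.8119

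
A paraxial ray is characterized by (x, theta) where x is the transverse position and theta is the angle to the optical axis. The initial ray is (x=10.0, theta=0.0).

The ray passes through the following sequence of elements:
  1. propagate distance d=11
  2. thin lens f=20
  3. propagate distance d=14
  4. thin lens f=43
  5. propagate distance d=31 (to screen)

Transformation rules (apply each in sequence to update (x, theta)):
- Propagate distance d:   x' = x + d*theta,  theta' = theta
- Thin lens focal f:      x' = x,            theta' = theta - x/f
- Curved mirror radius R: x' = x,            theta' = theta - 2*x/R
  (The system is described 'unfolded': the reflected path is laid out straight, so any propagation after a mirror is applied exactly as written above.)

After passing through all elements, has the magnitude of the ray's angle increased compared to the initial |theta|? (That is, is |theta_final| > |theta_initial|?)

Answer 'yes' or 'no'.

Initial: x=10.0000 theta=0.0000
After 1 (propagate distance d=11): x=10.0000 theta=0.0000
After 2 (thin lens f=20): x=10.0000 theta=-0.5000
After 3 (propagate distance d=14): x=3.0000 theta=-0.5000
After 4 (thin lens f=43): x=3.0000 theta=-49/86 (≈-0.5698)
After 5 (propagate distance d=31 (to screen)): x=-1261/86 (≈-14.6628) theta=-49/86 (≈-0.5698)
|theta_initial|=0.0000 |theta_final|=49/86 (≈0.5698) -> increased

Answer: yes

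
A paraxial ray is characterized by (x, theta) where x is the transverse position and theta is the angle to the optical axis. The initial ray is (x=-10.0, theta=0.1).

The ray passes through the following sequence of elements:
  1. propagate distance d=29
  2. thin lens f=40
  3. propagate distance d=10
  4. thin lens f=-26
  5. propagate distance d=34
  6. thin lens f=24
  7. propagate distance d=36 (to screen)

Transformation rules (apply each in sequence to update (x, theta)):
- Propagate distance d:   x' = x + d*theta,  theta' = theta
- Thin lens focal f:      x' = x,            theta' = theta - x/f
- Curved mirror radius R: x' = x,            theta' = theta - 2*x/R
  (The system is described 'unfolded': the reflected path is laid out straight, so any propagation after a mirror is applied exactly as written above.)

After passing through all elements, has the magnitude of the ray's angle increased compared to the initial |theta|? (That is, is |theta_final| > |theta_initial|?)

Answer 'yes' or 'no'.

Initial: x=-10.0000 theta=0.1000
After 1 (propagate distance d=29): x=-7.1000 theta=0.1000
After 2 (thin lens f=40): x=-7.1000 theta=0.2775
After 3 (propagate distance d=10): x=-4.3250 theta=0.2775
After 4 (thin lens f=-26): x=-4.3250 theta=289/2600 (≈0.1112)
After 5 (propagate distance d=34): x=-1419/2600 (≈-0.5458) theta=289/2600 (≈0.1112)
After 6 (thin lens f=24): x=-1419/2600 (≈-0.5458) theta=557/4160 (≈0.1339)
After 7 (propagate distance d=36 (to screen)): x=22227/5200 (≈4.2744) theta=557/4160 (≈0.1339)
|theta_initial|=0.1000 |theta_final|=557/4160 (≈0.1339) -> increased

Answer: yes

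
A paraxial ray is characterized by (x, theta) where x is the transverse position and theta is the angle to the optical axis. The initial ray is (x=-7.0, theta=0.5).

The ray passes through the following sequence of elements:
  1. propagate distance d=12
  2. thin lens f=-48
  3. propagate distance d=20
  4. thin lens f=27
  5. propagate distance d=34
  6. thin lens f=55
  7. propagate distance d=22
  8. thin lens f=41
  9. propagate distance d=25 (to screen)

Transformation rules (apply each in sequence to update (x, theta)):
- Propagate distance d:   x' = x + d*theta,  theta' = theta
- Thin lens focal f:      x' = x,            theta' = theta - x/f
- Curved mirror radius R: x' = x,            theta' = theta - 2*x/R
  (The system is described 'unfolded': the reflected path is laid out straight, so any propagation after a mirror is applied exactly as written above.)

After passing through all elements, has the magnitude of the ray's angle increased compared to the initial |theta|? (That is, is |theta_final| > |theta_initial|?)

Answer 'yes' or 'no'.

Initial: x=-7.0000 theta=0.5000
After 1 (propagate distance d=12): x=-1.0000 theta=0.5000
After 2 (thin lens f=-48): x=-1.0000 theta=23/48 (≈0.4792)
After 3 (propagate distance d=20): x=103/12 (≈8.5833) theta=23/48 (≈0.4792)
After 4 (thin lens f=27): x=103/12 (≈8.5833) theta=209/1296 (≈0.1613)
After 5 (propagate distance d=34): x=9115/648 (≈14.0664) theta=209/1296 (≈0.1613)
After 6 (thin lens f=55): x=9115/648 (≈14.0664) theta=-449/4752 (≈-0.0945)
After 7 (propagate distance d=22): x=971/81 (≈11.9877) theta=-449/4752 (≈-0.0945)
After 8 (thin lens f=41): x=971/81 (≈11.9877) theta=-226123/584496 (≈-0.3869)
After 9 (propagate distance d=25 (to screen)): x=1353661/584496 (≈2.3159) theta=-226123/584496 (≈-0.3869)
|theta_initial|=0.5000 |theta_final|=226123/584496 (≈0.3869) -> not increased

Answer: no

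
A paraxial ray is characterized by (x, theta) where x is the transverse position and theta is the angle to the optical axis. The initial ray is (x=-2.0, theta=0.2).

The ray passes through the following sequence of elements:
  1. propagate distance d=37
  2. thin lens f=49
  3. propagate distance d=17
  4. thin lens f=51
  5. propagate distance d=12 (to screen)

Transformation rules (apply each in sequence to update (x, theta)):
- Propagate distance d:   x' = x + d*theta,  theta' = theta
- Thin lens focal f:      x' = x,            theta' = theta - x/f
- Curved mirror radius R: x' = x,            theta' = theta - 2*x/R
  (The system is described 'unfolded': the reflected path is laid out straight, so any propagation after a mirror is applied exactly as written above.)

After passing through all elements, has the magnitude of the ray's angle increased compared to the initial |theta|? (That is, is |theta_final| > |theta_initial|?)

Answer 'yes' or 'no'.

Answer: no

Derivation:
Initial: x=-2.0000 theta=0.2000
After 1 (propagate distance d=37): x=5.4000 theta=0.2000
After 2 (thin lens f=49): x=5.4000 theta=22/245 (≈0.0898)
After 3 (propagate distance d=17): x=1697/245 (≈6.9265) theta=22/245 (≈0.0898)
After 4 (thin lens f=51): x=1697/245 (≈6.9265) theta=-115/2499 (≈-0.0460)
After 5 (propagate distance d=12 (to screen)): x=26549/4165 (≈6.3743) theta=-115/2499 (≈-0.0460)
|theta_initial|=0.2000 |theta_final|=115/2499 (≈0.0460) -> not increased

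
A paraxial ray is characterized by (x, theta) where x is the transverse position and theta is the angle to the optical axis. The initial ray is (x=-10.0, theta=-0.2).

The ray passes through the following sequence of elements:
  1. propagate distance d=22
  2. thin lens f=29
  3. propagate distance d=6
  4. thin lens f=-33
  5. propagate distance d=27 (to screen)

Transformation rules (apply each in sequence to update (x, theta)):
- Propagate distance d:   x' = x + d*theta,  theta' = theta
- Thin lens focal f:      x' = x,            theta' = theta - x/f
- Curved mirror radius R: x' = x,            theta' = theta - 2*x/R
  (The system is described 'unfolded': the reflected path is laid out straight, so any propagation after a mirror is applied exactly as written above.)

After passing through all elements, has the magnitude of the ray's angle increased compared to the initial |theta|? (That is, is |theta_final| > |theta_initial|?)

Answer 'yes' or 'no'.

Initial: x=-10.0000 theta=-0.2000
After 1 (propagate distance d=22): x=-14.4000 theta=-0.2000
After 2 (thin lens f=29): x=-14.4000 theta=43/145 (≈0.2966)
After 3 (propagate distance d=6): x=-366/29 (≈-12.6207) theta=43/145 (≈0.2966)
After 4 (thin lens f=-33): x=-366/29 (≈-12.6207) theta=-137/1595 (≈-0.0859)
After 5 (propagate distance d=27 (to screen)): x=-23829/1595 (≈-14.9398) theta=-137/1595 (≈-0.0859)
|theta_initial|=0.2000 |theta_final|=137/1595 (≈0.0859) -> not increased

Answer: no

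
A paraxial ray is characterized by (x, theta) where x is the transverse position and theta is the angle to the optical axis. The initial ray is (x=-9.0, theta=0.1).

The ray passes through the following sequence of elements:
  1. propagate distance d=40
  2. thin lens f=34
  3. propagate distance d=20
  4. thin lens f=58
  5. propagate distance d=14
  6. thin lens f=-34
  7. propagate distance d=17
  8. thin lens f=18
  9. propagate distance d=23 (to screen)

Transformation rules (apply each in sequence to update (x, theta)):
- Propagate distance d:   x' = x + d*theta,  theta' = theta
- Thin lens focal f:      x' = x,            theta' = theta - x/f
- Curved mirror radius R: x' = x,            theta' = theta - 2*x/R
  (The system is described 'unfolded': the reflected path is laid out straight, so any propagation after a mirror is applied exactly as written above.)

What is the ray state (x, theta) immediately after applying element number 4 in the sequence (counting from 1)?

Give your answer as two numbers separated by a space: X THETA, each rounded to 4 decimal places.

Initial: x=-9.0000 theta=0.1000
After 1 (propagate distance d=40): x=-5.0000 theta=0.1000
After 2 (thin lens f=34): x=-5.0000 theta=21/85 (≈0.2471)
After 3 (propagate distance d=20): x=-1/17 (≈-0.0588) theta=21/85 (≈0.2471)
After 4 (thin lens f=58): x=-1/17 (≈-0.0588) theta=1223/4930 (≈0.2481)
Rounded to 4 decimal places: x = -0.0588, theta = 0.2481

Answer: -0.0588 0.2481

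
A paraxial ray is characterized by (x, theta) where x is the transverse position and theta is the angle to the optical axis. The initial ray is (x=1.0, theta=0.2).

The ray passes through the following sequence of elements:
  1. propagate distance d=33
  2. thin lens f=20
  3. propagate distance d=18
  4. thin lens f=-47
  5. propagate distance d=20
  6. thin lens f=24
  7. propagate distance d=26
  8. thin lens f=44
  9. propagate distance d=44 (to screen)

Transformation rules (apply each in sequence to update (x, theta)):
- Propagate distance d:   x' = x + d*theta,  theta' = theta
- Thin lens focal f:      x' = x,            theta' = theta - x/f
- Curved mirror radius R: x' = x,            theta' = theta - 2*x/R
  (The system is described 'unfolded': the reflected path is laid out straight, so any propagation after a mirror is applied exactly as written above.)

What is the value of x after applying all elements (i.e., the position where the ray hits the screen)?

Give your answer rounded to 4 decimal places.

Answer: -8.6330

Derivation:
Initial: x=1.0000 theta=0.2000
After 1 (propagate distance d=33): x=7.6000 theta=0.2000
After 2 (thin lens f=20): x=7.6000 theta=-0.1800
After 3 (propagate distance d=18): x=4.3600 theta=-0.1800
After 4 (thin lens f=-47): x=4.3600 theta=-41/470 (≈-0.0872)
After 5 (propagate distance d=20): x=3073/1175 (≈2.6153) theta=-41/470 (≈-0.0872)
After 6 (thin lens f=24): x=3073/1175 (≈2.6153) theta=-5533/28200 (≈-0.1962)
After 7 (propagate distance d=26): x=-35053/14100 (≈-2.4860) theta=-5533/28200 (≈-0.1962)
After 8 (thin lens f=44): x=-35053/14100 (≈-2.4860) theta=-28891/206800 (≈-0.1397)
After 9 (propagate distance d=44 (to screen)): x=-60863/7050 (≈-8.6330) theta=-28891/206800 (≈-0.1397)
Rounded to 4 decimal places: x = -8.6330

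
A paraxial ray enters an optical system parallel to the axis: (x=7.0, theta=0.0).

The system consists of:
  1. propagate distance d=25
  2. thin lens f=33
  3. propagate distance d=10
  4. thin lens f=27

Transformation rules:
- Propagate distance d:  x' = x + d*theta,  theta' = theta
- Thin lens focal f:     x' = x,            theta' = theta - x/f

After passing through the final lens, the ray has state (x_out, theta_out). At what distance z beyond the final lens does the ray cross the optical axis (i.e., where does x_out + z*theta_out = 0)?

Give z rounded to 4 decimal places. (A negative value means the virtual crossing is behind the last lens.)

Answer: 12.4200

Derivation:
Initial: x=7.0000 theta=0.0000
After 1 (propagate distance d=25): x=7.0000 theta=0.0000
After 2 (thin lens f=33): x=7.0000 theta=-7/33 (≈-0.2121)
After 3 (propagate distance d=10): x=161/33 (≈4.8788) theta=-7/33 (≈-0.2121)
After 4 (thin lens f=27): x=161/33 (≈4.8788) theta=-350/891 (≈-0.3928)
z_focus = -x_out/theta_out = -(161/33)/(-350/891) = 12.4200
Rounded to 4 decimal places: z = 12.4200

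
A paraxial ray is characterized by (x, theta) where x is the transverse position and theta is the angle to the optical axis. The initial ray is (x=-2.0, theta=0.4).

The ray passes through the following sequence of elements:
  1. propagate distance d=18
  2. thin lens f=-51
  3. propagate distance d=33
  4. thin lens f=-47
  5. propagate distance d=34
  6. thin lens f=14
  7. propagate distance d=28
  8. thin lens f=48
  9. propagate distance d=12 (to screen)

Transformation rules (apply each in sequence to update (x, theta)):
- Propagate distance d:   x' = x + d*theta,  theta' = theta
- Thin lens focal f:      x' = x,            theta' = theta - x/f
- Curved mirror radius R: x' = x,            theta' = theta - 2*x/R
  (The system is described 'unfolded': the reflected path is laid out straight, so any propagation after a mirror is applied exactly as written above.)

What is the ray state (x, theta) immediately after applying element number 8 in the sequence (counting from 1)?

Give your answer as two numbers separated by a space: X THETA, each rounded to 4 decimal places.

Initial: x=-2.0000 theta=0.4000
After 1 (propagate distance d=18): x=5.2000 theta=0.4000
After 2 (thin lens f=-51): x=5.2000 theta=128/255 (≈0.5020)
After 3 (propagate distance d=33): x=370/17 (≈21.7647) theta=128/255 (≈0.5020)
After 4 (thin lens f=-47): x=370/17 (≈21.7647) theta=11566/11985 (≈0.9650)
After 5 (propagate distance d=34): x=654094/11985 (≈54.5761) theta=11566/11985 (≈0.9650)
After 6 (thin lens f=14): x=654094/11985 (≈54.5761) theta=-7031/2397 (≈-2.9332)
After 7 (propagate distance d=28): x=-110082/3995 (≈-27.5549) theta=-7031/2397 (≈-2.9332)
After 8 (thin lens f=48): x=-110082/3995 (≈-27.5549) theta=-226199/95880 (≈-2.3592)
Rounded to 4 decimal places: x = -27.5549, theta = -2.3592

Answer: -27.5549 -2.3592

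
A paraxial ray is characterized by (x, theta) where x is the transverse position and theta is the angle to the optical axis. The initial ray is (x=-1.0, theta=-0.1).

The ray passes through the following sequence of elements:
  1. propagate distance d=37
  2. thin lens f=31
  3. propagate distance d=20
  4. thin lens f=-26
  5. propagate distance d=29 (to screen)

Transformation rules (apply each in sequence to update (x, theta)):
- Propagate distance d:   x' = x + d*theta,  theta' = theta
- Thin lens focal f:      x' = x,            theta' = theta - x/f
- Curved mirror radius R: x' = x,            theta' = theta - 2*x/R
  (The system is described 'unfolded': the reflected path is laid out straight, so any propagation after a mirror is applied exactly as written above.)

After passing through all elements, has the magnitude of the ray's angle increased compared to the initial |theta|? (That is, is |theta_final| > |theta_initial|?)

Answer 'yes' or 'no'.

Initial: x=-1.0000 theta=-0.1000
After 1 (propagate distance d=37): x=-4.7000 theta=-0.1000
After 2 (thin lens f=31): x=-4.7000 theta=8/155 (≈0.0516)
After 3 (propagate distance d=20): x=-1137/310 (≈-3.6677) theta=8/155 (≈0.0516)
After 4 (thin lens f=-26): x=-1137/310 (≈-3.6677) theta=-721/8060 (≈-0.0895)
After 5 (propagate distance d=29 (to screen)): x=-50471/8060 (≈-6.2619) theta=-721/8060 (≈-0.0895)
|theta_initial|=0.1000 |theta_final|=721/8060 (≈0.0895) -> not increased

Answer: no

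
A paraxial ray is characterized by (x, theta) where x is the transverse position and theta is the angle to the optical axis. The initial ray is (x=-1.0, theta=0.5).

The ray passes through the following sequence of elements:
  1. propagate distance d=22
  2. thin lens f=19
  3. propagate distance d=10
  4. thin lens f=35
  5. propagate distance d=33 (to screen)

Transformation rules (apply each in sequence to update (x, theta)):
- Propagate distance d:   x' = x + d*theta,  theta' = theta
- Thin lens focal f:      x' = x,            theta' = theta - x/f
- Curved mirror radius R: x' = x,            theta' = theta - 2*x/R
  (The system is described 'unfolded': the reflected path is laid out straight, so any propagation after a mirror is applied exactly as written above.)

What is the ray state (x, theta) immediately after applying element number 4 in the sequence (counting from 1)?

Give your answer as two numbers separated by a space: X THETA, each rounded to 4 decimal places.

Answer: 9.7368 -0.3045

Derivation:
Initial: x=-1.0000 theta=0.5000
After 1 (propagate distance d=22): x=10.0000 theta=0.5000
After 2 (thin lens f=19): x=10.0000 theta=-1/38 (≈-0.0263)
After 3 (propagate distance d=10): x=185/19 (≈9.7368) theta=-1/38 (≈-0.0263)
After 4 (thin lens f=35): x=185/19 (≈9.7368) theta=-81/266 (≈-0.3045)
Rounded to 4 decimal places: x = 9.7368, theta = -0.3045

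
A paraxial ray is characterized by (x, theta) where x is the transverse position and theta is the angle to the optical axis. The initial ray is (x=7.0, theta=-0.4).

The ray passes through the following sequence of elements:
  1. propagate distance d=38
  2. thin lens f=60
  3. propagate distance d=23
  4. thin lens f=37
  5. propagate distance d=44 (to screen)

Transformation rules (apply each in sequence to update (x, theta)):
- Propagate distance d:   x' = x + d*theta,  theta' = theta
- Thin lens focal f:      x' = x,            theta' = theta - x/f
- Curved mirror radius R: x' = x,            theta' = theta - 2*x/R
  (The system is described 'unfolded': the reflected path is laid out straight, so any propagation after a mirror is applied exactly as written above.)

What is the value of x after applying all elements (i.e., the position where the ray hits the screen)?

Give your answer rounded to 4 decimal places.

Initial: x=7.0000 theta=-0.4000
After 1 (propagate distance d=38): x=-8.2000 theta=-0.4000
After 2 (thin lens f=60): x=-8.2000 theta=-79/300 (≈-0.2633)
After 3 (propagate distance d=23): x=-4277/300 (≈-14.2567) theta=-79/300 (≈-0.2633)
After 4 (thin lens f=37): x=-4277/300 (≈-14.2567) theta=677/5550 (≈0.1220)
After 5 (propagate distance d=44 (to screen)): x=-32891/3700 (≈-8.8895) theta=677/5550 (≈0.1220)
Rounded to 4 decimal places: x = -8.8895

Answer: -8.8895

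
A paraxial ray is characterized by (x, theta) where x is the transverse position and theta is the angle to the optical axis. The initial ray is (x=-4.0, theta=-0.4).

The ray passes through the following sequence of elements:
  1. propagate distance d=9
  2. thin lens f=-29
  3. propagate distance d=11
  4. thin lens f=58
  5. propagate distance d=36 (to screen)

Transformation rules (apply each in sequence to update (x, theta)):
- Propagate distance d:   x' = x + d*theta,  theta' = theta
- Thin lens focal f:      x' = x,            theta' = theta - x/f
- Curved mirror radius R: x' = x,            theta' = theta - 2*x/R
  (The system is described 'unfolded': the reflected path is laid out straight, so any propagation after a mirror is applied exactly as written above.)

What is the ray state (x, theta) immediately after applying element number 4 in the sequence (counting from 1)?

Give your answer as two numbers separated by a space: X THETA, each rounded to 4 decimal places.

Answer: -14.8828 -0.4055

Derivation:
Initial: x=-4.0000 theta=-0.4000
After 1 (propagate distance d=9): x=-7.6000 theta=-0.4000
After 2 (thin lens f=-29): x=-7.6000 theta=-96/145 (≈-0.6621)
After 3 (propagate distance d=11): x=-2158/145 (≈-14.8828) theta=-96/145 (≈-0.6621)
After 4 (thin lens f=58): x=-2158/145 (≈-14.8828) theta=-341/841 (≈-0.4055)
Rounded to 4 decimal places: x = -14.8828, theta = -0.4055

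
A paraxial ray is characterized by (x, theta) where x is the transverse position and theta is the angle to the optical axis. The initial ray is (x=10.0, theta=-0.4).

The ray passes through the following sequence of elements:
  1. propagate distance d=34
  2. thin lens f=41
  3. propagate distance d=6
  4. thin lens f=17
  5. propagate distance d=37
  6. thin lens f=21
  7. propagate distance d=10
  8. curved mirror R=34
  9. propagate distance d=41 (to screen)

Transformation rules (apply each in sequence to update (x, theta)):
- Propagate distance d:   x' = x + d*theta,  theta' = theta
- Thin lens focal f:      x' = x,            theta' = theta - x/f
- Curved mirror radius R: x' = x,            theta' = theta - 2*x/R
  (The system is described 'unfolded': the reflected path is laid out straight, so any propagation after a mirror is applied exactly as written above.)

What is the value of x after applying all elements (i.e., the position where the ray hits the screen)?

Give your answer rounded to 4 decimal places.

Initial: x=10.0000 theta=-0.4000
After 1 (propagate distance d=34): x=-3.6000 theta=-0.4000
After 2 (thin lens f=41): x=-3.6000 theta=-64/205 (≈-0.3122)
After 3 (propagate distance d=6): x=-1122/205 (≈-5.4732) theta=-64/205 (≈-0.3122)
After 4 (thin lens f=17): x=-1122/205 (≈-5.4732) theta=2/205 (≈0.0098)
After 5 (propagate distance d=37): x=-1048/205 (≈-5.1122) theta=2/205 (≈0.0098)
After 6 (thin lens f=21): x=-1048/205 (≈-5.1122) theta=218/861 (≈0.2532)
After 7 (propagate distance d=10): x=-11108/4305 (≈-2.5803) theta=218/861 (≈0.2532)
After 8 (curved mirror R=34): x=-11108/4305 (≈-2.5803) theta=4234/10455 (≈0.4050)
After 9 (propagate distance d=41 (to screen)): x=1026322/73185 (≈14.0237) theta=4234/10455 (≈0.4050)
Rounded to 4 decimal places: x = 14.0237

Answer: 14.0237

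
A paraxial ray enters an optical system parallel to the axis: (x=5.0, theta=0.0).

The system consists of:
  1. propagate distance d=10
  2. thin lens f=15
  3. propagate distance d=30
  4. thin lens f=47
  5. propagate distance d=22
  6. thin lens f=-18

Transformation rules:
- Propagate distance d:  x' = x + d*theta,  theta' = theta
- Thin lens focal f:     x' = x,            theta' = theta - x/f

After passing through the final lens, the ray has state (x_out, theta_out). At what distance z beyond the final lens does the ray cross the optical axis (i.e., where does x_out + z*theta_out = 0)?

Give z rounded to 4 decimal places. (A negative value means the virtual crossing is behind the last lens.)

Initial: x=5.0000 theta=0.0000
After 1 (propagate distance d=10): x=5.0000 theta=0.0000
After 2 (thin lens f=15): x=5.0000 theta=-1/3 (≈-0.3333)
After 3 (propagate distance d=30): x=-5.0000 theta=-1/3 (≈-0.3333)
After 4 (thin lens f=47): x=-5.0000 theta=-32/141 (≈-0.2270)
After 5 (propagate distance d=22): x=-1409/141 (≈-9.9929) theta=-32/141 (≈-0.2270)
After 6 (thin lens f=-18): x=-1409/141 (≈-9.9929) theta=-1985/2538 (≈-0.7821)
z_focus = -x_out/theta_out = -(-1409/141)/(-1985/2538) = -25362/1985 ≈ -12.7768
Rounded to 4 decimal places: z = -12.7768

Answer: -12.7768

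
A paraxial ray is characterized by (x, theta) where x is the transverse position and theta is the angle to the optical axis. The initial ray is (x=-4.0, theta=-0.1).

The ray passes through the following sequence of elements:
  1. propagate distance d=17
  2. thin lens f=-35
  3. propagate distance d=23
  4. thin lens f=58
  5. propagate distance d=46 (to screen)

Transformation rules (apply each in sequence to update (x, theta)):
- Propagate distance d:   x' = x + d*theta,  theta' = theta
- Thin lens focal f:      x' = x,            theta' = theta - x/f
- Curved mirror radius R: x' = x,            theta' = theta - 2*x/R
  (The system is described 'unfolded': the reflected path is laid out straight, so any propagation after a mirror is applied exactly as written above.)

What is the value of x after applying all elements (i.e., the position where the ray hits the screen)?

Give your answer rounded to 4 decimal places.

Initial: x=-4.0000 theta=-0.1000
After 1 (propagate distance d=17): x=-5.7000 theta=-0.1000
After 2 (thin lens f=-35): x=-5.7000 theta=-46/175 (≈-0.2629)
After 3 (propagate distance d=23): x=-4111/350 (≈-11.7457) theta=-46/175 (≈-0.2629)
After 4 (thin lens f=58): x=-4111/350 (≈-11.7457) theta=-7/116 (≈-0.0603)
After 5 (propagate distance d=46 (to screen)): x=-73697/5075 (≈-14.5216) theta=-7/116 (≈-0.0603)
Rounded to 4 decimal places: x = -14.5216

Answer: -14.5216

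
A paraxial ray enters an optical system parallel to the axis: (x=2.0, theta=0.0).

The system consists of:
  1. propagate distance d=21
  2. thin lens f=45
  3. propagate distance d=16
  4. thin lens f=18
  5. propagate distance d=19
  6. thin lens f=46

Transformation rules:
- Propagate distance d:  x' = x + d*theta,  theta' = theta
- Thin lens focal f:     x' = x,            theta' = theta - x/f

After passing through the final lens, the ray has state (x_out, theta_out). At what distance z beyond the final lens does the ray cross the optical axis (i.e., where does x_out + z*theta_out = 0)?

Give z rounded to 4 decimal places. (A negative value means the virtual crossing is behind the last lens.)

Answer: -9.5288

Derivation:
Initial: x=2.0000 theta=0.0000
After 1 (propagate distance d=21): x=2.0000 theta=0.0000
After 2 (thin lens f=45): x=2.0000 theta=-2/45 (≈-0.0444)
After 3 (propagate distance d=16): x=58/45 (≈1.2889) theta=-2/45 (≈-0.0444)
After 4 (thin lens f=18): x=58/45 (≈1.2889) theta=-47/405 (≈-0.1160)
After 5 (propagate distance d=19): x=-371/405 (≈-0.9160) theta=-47/405 (≈-0.1160)
After 6 (thin lens f=46): x=-371/405 (≈-0.9160) theta=-199/2070 (≈-0.0961)
z_focus = -x_out/theta_out = -(-371/405)/(-199/2070) = -17066/1791 ≈ -9.5288
Rounded to 4 decimal places: z = -9.5288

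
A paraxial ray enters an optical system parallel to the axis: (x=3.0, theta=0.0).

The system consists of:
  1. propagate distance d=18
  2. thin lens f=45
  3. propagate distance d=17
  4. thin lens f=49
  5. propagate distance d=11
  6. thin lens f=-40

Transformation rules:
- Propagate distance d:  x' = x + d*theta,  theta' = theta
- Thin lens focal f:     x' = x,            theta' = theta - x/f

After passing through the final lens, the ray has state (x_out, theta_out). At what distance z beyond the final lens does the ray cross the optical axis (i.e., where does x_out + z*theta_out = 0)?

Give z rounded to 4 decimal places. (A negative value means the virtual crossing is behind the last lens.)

Initial: x=3.0000 theta=0.0000
After 1 (propagate distance d=18): x=3.0000 theta=0.0000
After 2 (thin lens f=45): x=3.0000 theta=-1/15 (≈-0.0667)
After 3 (propagate distance d=17): x=28/15 (≈1.8667) theta=-1/15 (≈-0.0667)
After 4 (thin lens f=49): x=28/15 (≈1.8667) theta=-11/105 (≈-0.1048)
After 5 (propagate distance d=11): x=5/7 (≈0.7143) theta=-11/105 (≈-0.1048)
After 6 (thin lens f=-40): x=5/7 (≈0.7143) theta=-73/840 (≈-0.0869)
z_focus = -x_out/theta_out = -(5/7)/(-73/840) = 600/73 ≈ 8.2192
Rounded to 4 decimal places: z = 8.2192

Answer: 8.2192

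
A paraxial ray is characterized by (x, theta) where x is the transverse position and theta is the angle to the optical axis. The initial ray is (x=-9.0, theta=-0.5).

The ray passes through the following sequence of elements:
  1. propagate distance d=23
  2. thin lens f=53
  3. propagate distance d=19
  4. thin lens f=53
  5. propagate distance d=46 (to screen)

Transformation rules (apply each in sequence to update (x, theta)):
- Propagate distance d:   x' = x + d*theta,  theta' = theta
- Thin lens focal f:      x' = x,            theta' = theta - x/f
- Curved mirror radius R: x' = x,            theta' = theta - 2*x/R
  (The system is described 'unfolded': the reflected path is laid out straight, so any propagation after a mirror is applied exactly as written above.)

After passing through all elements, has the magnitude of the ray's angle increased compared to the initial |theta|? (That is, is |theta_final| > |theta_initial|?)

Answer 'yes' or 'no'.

Answer: no

Derivation:
Initial: x=-9.0000 theta=-0.5000
After 1 (propagate distance d=23): x=-20.5000 theta=-0.5000
After 2 (thin lens f=53): x=-20.5000 theta=-6/53 (≈-0.1132)
After 3 (propagate distance d=19): x=-2401/106 (≈-22.6509) theta=-6/53 (≈-0.1132)
After 4 (thin lens f=53): x=-2401/106 (≈-22.6509) theta=1765/5618 (≈0.3142)
After 5 (propagate distance d=46 (to screen)): x=-46063/5618 (≈-8.1992) theta=1765/5618 (≈0.3142)
|theta_initial|=0.5000 |theta_final|=1765/5618 (≈0.3142) -> not increased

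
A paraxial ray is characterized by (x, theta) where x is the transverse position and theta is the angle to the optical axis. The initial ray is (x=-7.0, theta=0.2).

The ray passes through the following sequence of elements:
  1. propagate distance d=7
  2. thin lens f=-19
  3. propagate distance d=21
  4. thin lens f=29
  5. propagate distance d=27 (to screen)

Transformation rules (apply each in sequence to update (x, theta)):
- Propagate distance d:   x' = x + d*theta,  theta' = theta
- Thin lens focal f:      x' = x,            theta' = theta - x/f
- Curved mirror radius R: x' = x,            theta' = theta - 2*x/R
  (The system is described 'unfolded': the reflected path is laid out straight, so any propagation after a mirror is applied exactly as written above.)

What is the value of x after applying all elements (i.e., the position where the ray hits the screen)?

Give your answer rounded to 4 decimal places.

Initial: x=-7.0000 theta=0.2000
After 1 (propagate distance d=7): x=-5.6000 theta=0.2000
After 2 (thin lens f=-19): x=-5.6000 theta=-9/95 (≈-0.0947)
After 3 (propagate distance d=21): x=-721/95 (≈-7.5895) theta=-9/95 (≈-0.0947)
After 4 (thin lens f=29): x=-721/95 (≈-7.5895) theta=92/551 (≈0.1670)
After 5 (propagate distance d=27 (to screen)): x=-8489/2755 (≈-3.0813) theta=92/551 (≈0.1670)
Rounded to 4 decimal places: x = -3.0813

Answer: -3.0813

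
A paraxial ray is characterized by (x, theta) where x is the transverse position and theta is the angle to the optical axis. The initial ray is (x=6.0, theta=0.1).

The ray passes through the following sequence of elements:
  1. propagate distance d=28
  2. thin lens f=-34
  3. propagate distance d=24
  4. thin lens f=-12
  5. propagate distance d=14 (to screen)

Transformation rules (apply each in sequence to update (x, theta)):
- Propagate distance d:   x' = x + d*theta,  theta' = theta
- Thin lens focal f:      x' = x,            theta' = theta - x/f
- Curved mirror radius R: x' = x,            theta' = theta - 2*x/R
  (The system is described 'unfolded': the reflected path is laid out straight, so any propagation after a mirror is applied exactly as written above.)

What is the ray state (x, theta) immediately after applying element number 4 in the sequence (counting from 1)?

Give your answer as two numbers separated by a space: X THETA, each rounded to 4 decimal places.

Initial: x=6.0000 theta=0.1000
After 1 (propagate distance d=28): x=8.8000 theta=0.1000
After 2 (thin lens f=-34): x=8.8000 theta=61/170 (≈0.3588)
After 3 (propagate distance d=24): x=296/17 (≈17.4118) theta=61/170 (≈0.3588)
After 4 (thin lens f=-12): x=296/17 (≈17.4118) theta=923/510 (≈1.8098)
Rounded to 4 decimal places: x = 17.4118, theta = 1.8098

Answer: 17.4118 1.8098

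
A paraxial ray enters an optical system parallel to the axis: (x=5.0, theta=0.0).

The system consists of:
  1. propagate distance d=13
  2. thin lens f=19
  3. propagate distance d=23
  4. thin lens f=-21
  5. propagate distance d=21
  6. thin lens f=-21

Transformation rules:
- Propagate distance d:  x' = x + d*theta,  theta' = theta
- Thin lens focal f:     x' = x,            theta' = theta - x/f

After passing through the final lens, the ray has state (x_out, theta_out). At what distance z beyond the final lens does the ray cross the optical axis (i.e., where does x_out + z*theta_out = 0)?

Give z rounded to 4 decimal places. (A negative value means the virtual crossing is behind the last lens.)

Initial: x=5.0000 theta=0.0000
After 1 (propagate distance d=13): x=5.0000 theta=0.0000
After 2 (thin lens f=19): x=5.0000 theta=-5/19 (≈-0.2632)
After 3 (propagate distance d=23): x=-20/19 (≈-1.0526) theta=-5/19 (≈-0.2632)
After 4 (thin lens f=-21): x=-20/19 (≈-1.0526) theta=-125/399 (≈-0.3133)
After 5 (propagate distance d=21): x=-145/19 (≈-7.6316) theta=-125/399 (≈-0.3133)
After 6 (thin lens f=-21): x=-145/19 (≈-7.6316) theta=-90/133 (≈-0.6767)
z_focus = -x_out/theta_out = -(-145/19)/(-90/133) = -203/18 ≈ -11.2778
Rounded to 4 decimal places: z = -11.2778

Answer: -11.2778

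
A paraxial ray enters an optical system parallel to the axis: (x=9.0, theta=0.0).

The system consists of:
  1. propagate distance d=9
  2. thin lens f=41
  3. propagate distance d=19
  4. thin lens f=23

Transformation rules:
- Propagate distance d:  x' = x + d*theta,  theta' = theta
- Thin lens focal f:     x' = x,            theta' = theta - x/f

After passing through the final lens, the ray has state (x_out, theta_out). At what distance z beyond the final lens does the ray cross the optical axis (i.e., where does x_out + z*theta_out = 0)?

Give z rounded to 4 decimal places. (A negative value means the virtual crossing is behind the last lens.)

Initial: x=9.0000 theta=0.0000
After 1 (propagate distance d=9): x=9.0000 theta=0.0000
After 2 (thin lens f=41): x=9.0000 theta=-9/41 (≈-0.2195)
After 3 (propagate distance d=19): x=198/41 (≈4.8293) theta=-9/41 (≈-0.2195)
After 4 (thin lens f=23): x=198/41 (≈4.8293) theta=-405/943 (≈-0.4295)
z_focus = -x_out/theta_out = -(198/41)/(-405/943) = 506/45 ≈ 11.2444
Rounded to 4 decimal places: z = 11.2444

Answer: 11.2444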